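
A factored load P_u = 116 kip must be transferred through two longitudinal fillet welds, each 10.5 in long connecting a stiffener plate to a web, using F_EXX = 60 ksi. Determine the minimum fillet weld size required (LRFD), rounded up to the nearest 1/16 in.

w = 5/16 in

Total weld length L = 21 in.
Required throat t_e = P_u / (φ × 0.6 F_EXX × L) = 116 / (0.75 × 0.6 × 60 × 21) = 0.2046 in.
Required leg w = t_e / 0.707 = 0.2894 in → use 5/16 in.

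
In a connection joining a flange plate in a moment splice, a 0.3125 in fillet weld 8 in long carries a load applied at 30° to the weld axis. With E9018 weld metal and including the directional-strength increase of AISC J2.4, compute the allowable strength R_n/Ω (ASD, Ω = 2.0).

R_n/Ω ≈ 56.2 kip

E90XX → F_EXX = 90 ksi.
t_e = 0.707 × 0.3125 = 0.2209 in; A_we = 0.2209 × 8 = 1.767 in².
Directional factor: 1.0 + 0.5 sin^1.5(30°) = 1.177.
F_nw = 0.6 × 90 × 1.177 = 63.55 ksi.
R_n/Ω = (63.55 × 1.767) / 2.0 = 56.16 kip.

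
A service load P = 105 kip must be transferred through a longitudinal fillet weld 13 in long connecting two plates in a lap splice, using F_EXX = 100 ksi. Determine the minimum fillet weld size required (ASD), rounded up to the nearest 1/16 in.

Total weld length L = 13 in.
Required throat t_e = P × Ω / (0.6 F_EXX × L) = 105 × 2.0 / (0.6 × 100 × 13) = 0.2692 in.
Required leg w = t_e / 0.707 = 0.3808 in → use 7/16 in.

w = 7/16 in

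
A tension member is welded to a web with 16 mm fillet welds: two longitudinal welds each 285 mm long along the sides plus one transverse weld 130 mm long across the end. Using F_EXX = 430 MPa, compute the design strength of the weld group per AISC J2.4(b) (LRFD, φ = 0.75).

φR_n ≈ 1530 kN

t_e = 0.707 × 16 = 11.31 mm.
R_nwl = 0.6 × 430 × 11.31 × 570 × 10⁻³ = 1664 kN (longitudinal, 2 welds).
R_nwt = 0.6 × 430 × 11.31 × 130 × 10⁻³ = 379.4 kN (transverse, base value).
(i) R_nwl + R_nwt = 2043 kN; (ii) 0.85 R_nwl + 1.5 R_nwt = 1983 kN.
R_n = max = 2043 kN [governs: (i)]; φR_n = 1532 kN.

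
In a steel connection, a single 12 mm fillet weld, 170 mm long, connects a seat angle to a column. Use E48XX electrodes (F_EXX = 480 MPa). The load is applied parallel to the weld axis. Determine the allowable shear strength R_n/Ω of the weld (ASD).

Effective throat t_e = 0.707 × 12 = 8.484 mm.
Total length L = 170 mm; A_we = 8.484 × 170 = 1442 mm².
F_nw = 0.6 F_EXX = 0.6 × 480 = 288 MPa.
R_n = 288 × 1442 × 10⁻³ = 415.4 kN; R_n/Ω = 415.4/2.0 = 207.7 kN.

R_n/Ω ≈ 208 kN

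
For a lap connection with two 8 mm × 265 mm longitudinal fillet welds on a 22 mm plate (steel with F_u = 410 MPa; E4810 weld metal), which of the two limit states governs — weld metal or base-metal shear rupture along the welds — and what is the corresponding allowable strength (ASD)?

R_n/Ω ≈ 432 kN (weld metal governs)

E48XX → F_EXX = 480 MPa.
t_e = 0.707 × 8 = 5.656 mm; L = 530 mm.
Weld metal: R_n/Ω = (1/2.0) × 0.6 × 480 × 5.656 × 530 × 10⁻³ = 431.7 kN.
Base metal (shear rupture): R_n/Ω = (1/2.0) × 0.6 × 410 × 22 × 530 × 10⁻³ = 1434 kN.
Governing: weld metal.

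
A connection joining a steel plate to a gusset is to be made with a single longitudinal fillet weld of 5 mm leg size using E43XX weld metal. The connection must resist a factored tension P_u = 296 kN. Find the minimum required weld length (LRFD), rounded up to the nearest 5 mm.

E43XX → F_EXX = 430 MPa.
Throat t_e = 0.707 × 5 = 3.535 mm.
φr_n = 0.75 × 0.6 × 430 × 3.535 × 10⁻³ = 0.684 kN/mm.
L_req = P_u / φr_n = 296 / 0.684 = 432.7 mm total.
Round up → use L = 435 mm.

L = 435 mm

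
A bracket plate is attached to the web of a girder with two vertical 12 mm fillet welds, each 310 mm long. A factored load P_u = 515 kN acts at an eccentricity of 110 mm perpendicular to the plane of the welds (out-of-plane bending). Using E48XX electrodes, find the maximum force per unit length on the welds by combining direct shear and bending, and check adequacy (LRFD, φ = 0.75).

E48XX → F_EXX = 480 MPa.
L_w = 2 × 310 = 620 mm; section modulus (unit throat) S = 2 × L²/6 = 32030 mm².
Direct shear f_v = P/L_w = 515×10³/620 = 830.6 N/mm.
Moment M = P × e = 515×10³ × 110 = 56650000 N·mm; bending f_b = M/S = 1768 N/mm.
f_max = √(f_v² + f_b²) = √(830.6² + 1768²) = 1954 N/mm.
φr_n = 0.75 × 0.6 × 480 × (0.707 × 12) = 1833 N/mm → NOT adequate.

f_max ≈ 1950 N/mm; NOT adequate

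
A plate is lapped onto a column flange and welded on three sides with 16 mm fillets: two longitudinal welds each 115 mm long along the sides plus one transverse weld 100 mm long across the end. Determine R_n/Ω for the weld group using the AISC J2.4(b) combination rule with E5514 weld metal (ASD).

E55XX → F_EXX = 550 MPa.
t_e = 0.707 × 16 = 11.31 mm.
R_nwl = 0.6 × 550 × 11.31 × 230 × 10⁻³ = 858.6 kN (longitudinal, 2 welds).
R_nwt = 0.6 × 550 × 11.31 × 100 × 10⁻³ = 373.3 kN (transverse, base value).
(i) R_nwl + R_nwt = 1232 kN; (ii) 0.85 R_nwl + 1.5 R_nwt = 1290 kN.
R_n = max = 1290 kN [governs: (ii)]; R_n/Ω = 644.9 kN.

R_n/Ω ≈ 645 kN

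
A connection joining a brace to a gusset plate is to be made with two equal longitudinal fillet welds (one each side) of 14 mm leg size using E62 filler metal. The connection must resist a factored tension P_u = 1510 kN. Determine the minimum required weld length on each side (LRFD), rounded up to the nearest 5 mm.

E62XX → F_EXX = 620 MPa.
Throat t_e = 0.707 × 14 = 9.898 mm.
φr_n = 0.75 × 0.6 × 620 × 9.898 × 10⁻³ = 2.762 kN/mm.
L_req = P_u / φr_n = 1510 / 2.762 = 546.8 mm total.
Per side: 546.8 / 2 = 273.4 mm.
Round up → use L = 275 mm on each side.

L = 275 mm on each side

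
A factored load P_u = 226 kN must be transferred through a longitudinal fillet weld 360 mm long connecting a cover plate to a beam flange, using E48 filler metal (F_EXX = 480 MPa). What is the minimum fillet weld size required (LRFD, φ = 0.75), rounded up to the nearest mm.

w = 5 mm

Total weld length L = 360 mm.
Required throat t_e = P_u / (φ × 0.6 F_EXX × L) = 226 / (0.75 × 0.6 × 480 × 360 × 10⁻³) = 2.906 mm.
Required leg w = t_e / 0.707 = 4.111 mm → use 5 mm.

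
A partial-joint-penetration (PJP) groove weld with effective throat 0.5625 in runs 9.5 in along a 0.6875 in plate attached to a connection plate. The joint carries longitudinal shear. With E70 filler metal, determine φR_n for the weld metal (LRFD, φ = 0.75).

E70XX → F_EXX = 70 ksi.
Effective throat (given) t_e = 0.5625 in.
A_we = 0.5625 × 9.5 = 5.344 in².
F_nw = 0.6 F_EXX = 42 ksi.
φR_n = 0.75 × 42 × 5.344 = 168.3 kip.

φR_n ≈ 168 kip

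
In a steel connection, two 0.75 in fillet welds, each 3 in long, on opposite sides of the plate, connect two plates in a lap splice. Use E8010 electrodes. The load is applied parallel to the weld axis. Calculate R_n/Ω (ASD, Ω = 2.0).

R_n/Ω ≈ 76.4 kips

E80XX → F_EXX = 80 ksi.
Effective throat t_e = 0.707 × 0.75 = 0.5302 in.
Total length L = 6 in; A_we = 0.5302 × 6 = 3.181 in².
F_nw = 0.6 F_EXX = 0.6 × 80 = 48 ksi.
R_n = 48 × 3.181 = 152.7 kips; R_n/Ω = 152.7/2.0 = 76.36 kips.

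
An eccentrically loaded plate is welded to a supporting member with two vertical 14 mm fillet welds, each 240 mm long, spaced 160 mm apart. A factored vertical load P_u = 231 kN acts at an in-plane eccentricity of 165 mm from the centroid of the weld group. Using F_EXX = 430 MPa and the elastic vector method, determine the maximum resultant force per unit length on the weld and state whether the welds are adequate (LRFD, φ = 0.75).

Total weld length L_w = 480 mm. Treat welds as unit-width lines.
Polar moment about centroid: J = 2[d³/12 + d(b/2)²] = 2[240³/12 + 240×80²] = 5376000 mm³.
Direct shear f_v = P/L_w = 231×10³ / 480 = 481.2 N/mm (vertical).
Torsion M = P·e = 231×10³ × 165 = 38115000 N·mm.
Critical point at (x, y) = (80, 120) from centroid. f_tx = M·y/J = 850.8 N/mm; f_ty = M·x/J = 567.2 N/mm.
Resultant f_max = √[f_tx² + (f_v + f_ty)²] = √[850.8² + (481.2 + 567.2)²] = 1350 N/mm.
Capacity per unit length: φr_n = 0.75 × 0.6 × 430 × (0.707 × 14) = 1915 N/mm.
1350 ≤ 1915 → adequate.

f_max ≈ 1350 N/mm; adequate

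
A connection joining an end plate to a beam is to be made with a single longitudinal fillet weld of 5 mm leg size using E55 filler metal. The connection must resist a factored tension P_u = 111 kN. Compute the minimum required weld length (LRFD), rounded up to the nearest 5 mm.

L = 130 mm

E55XX → F_EXX = 550 MPa.
Throat t_e = 0.707 × 5 = 3.535 mm.
φr_n = 0.75 × 0.6 × 550 × 3.535 × 10⁻³ = 0.8749 kN/mm.
L_req = P_u / φr_n = 111 / 0.8749 = 126.9 mm total.
Round up → use L = 130 mm.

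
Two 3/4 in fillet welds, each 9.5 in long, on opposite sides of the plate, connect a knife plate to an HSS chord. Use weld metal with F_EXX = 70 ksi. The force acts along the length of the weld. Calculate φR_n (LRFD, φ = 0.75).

Effective throat t_e = 0.707 × 0.75 = 0.5302 in.
Total length L = 19 in; A_we = 0.5302 × 19 = 10.07 in².
F_nw = 0.6 F_EXX = 0.6 × 70 = 42 ksi.
φR_n = 0.75 × 42 × 10.07 = 317.4 kips.

φR_n ≈ 317 kips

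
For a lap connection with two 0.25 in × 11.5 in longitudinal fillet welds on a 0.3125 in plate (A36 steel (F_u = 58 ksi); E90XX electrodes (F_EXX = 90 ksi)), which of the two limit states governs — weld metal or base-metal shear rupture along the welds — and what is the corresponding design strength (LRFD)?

t_e = 0.707 × 0.25 = 0.1767 in; L = 23 in.
Weld metal: φR_n = 0.75 × 0.6 × 90 × 0.1767 × 23 = 164.6 kips.
Base metal (shear rupture): φR_n = 0.75 × 0.6 × 58 × 0.3125 × 23 = 187.6 kips.
Governing: weld metal.

φR_n ≈ 165 kips (weld metal governs)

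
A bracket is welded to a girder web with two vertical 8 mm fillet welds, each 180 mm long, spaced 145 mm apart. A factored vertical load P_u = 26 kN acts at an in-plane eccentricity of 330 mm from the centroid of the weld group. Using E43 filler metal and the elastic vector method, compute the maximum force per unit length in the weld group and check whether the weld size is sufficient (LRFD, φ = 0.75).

f_max ≈ 396 N/mm; adequate

E43XX → F_EXX = 430 MPa.
Total weld length L_w = 360 mm. Treat welds as unit-width lines.
Polar moment about centroid: J = 2[d³/12 + d(b/2)²] = 2[180³/12 + 180×72.5²] = 2864000 mm³.
Direct shear f_v = P/L_w = 26×10³ / 360 = 72.22 N/mm (vertical).
Torsion M = P·e = 26×10³ × 330 = 8580000 N·mm.
Critical point at (x, y) = (72.5, 90) from centroid. f_tx = M·y/J = 269.6 N/mm; f_ty = M·x/J = 217.2 N/mm.
Resultant f_max = √[f_tx² + (f_v + f_ty)²] = √[269.6² + (72.22 + 217.2)²] = 395.5 N/mm.
Capacity per unit length: φr_n = 0.75 × 0.6 × 430 × (0.707 × 8) = 1094 N/mm.
395.5 ≤ 1094 → adequate.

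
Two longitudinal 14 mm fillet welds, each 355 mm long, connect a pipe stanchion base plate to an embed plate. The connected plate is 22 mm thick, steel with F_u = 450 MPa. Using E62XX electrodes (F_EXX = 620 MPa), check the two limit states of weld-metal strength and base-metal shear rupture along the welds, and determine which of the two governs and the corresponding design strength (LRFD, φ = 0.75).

t_e = 0.707 × 14 = 9.898 mm; L = 710 mm.
Weld metal: φR_n = 0.75 × 0.6 × 620 × 9.898 × 710 × 10⁻³ = 1961 kN.
Base metal (shear rupture): φR_n = 0.75 × 0.6 × 450 × 22 × 710 × 10⁻³ = 3163 kN.
Governing: weld metal.

φR_n ≈ 1960 kN (weld metal governs)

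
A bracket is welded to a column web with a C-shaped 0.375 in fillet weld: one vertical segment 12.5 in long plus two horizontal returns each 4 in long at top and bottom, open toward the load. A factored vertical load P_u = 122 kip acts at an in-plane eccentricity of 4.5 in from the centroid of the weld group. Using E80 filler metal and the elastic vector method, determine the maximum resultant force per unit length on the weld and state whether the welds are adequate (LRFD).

f_max ≈ 11.6 kip/in; NOT adequate

E80XX → F_EXX = 80 ksi.
Total weld length L_w = 20.5 in. Treat welds as unit-width lines.
Centroid: x̄ = 2×4×2 / 20.5 = 0.7805 in from the vertical weld.
Polar moment about centroid: J = I_x + I_y = [12.5³/12 + 2×4×6.25²] + [12.5×0.7805² + 2(4³/12 + 4×1.22²)] = 505.4 in³.
Direct shear f_v = P/L_w = 122 / 20.5 = 5.951 kip/in (vertical).
Torsion M = P·e = 122 × 4.5 = 549 kip·in.
Critical point at (x, y) = (3.22, 6.25) from centroid. f_tx = M·y/J = 6.789 kip/in; f_ty = M·x/J = 3.497 kip/in.
Resultant f_max = √[f_tx² + (f_v + f_ty)²] = √[6.789² + (5.951 + 3.497)²] = 11.63 kip/in.
Capacity per unit length: φr_n = 0.75 × 0.6 × 80 × (0.707 × 0.375) = 9.544 kip/in.
11.63 > 9.544 → NOT adequate.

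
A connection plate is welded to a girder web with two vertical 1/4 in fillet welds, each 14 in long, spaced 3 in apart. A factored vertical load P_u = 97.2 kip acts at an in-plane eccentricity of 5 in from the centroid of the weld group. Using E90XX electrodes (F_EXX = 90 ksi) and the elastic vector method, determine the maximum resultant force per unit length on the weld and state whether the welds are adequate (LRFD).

f_max ≈ 8.15 kip/in; NOT adequate

Total weld length L_w = 28 in. Treat welds as unit-width lines.
Polar moment about centroid: J = 2[d³/12 + d(b/2)²] = 2[14³/12 + 14×1.5²] = 520.3 in³.
Direct shear f_v = P/L_w = 97.2 / 28 = 3.471 kip/in (vertical).
Torsion M = P·e = 97.2 × 5 = 486 kip·in.
Critical point at (x, y) = (1.5, 7) from centroid. f_tx = M·y/J = 6.538 kip/in; f_ty = M·x/J = 1.401 kip/in.
Resultant f_max = √[f_tx² + (f_v + f_ty)²] = √[6.538² + (3.471 + 1.401)²] = 8.154 kip/in.
Capacity per unit length: φr_n = 0.75 × 0.6 × 90 × (0.707 × 0.25) = 7.158 kip/in.
8.154 > 7.158 → NOT adequate.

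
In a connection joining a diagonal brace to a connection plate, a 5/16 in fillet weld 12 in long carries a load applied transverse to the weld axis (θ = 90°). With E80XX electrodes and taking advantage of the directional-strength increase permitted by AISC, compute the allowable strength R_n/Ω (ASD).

E80XX → F_EXX = 80 ksi.
t_e = 0.707 × 0.3125 = 0.2209 in; A_we = 0.2209 × 12 = 2.651 in².
Directional factor: 1.0 + 0.5 sin^1.5(90°) = 1.5.
F_nw = 0.6 × 80 × 1.5 = 72 ksi.
R_n/Ω = (72 × 2.651) / 2.0 = 95.44 kips.

R_n/Ω ≈ 95.4 kips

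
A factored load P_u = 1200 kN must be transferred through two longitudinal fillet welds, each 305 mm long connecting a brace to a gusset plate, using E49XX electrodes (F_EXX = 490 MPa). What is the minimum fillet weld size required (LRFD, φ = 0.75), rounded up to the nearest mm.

Total weld length L = 610 mm.
Required throat t_e = P_u / (φ × 0.6 F_EXX × L) = 1200 / (0.75 × 0.6 × 490 × 610 × 10⁻³) = 8.922 mm.
Required leg w = t_e / 0.707 = 12.62 mm → use 13 mm.

w = 13 mm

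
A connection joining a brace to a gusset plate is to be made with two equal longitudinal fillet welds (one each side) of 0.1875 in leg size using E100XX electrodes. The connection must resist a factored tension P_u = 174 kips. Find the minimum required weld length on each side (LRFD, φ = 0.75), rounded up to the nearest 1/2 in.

L = 15 in on each side

E100XX → F_EXX = 100 ksi.
Throat t_e = 0.707 × 0.1875 = 0.1326 in.
φr_n = 0.75 × 0.6 × 100 × 0.1326 = 5.965 kips/in.
L_req = P_u / φr_n = 174 / 5.965 = 29.17 in total.
Per side: 29.17 / 2 = 14.58 in.
Round up → use L = 15 in on each side.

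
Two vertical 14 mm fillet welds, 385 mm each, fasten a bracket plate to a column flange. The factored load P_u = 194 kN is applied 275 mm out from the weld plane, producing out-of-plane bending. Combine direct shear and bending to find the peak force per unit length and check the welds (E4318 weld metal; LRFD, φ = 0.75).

E43XX → F_EXX = 430 MPa.
L_w = 2 × 385 = 770 mm; section modulus (unit throat) S = 2 × L²/6 = 49410 mm².
Direct shear f_v = P/L_w = 194×10³/770 = 251.9 N/mm.
Moment M = P × e = 194×10³ × 275 = 53350000 N·mm; bending f_b = M/S = 1080 N/mm.
f_max = √(f_v² + f_b²) = √(251.9² + 1080²) = 1109 N/mm.
φr_n = 0.75 × 0.6 × 430 × (0.707 × 14) = 1915 N/mm → adequate.

f_max ≈ 1110 N/mm; adequate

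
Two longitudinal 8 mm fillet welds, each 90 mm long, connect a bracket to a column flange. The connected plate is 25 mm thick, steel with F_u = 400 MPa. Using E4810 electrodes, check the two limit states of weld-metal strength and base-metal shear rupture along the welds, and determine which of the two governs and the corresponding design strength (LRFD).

E48XX → F_EXX = 480 MPa.
t_e = 0.707 × 8 = 5.656 mm; L = 180 mm.
Weld metal: φR_n = 0.75 × 0.6 × 480 × 5.656 × 180 × 10⁻³ = 219.9 kN.
Base metal (shear rupture): φR_n = 0.75 × 0.6 × 400 × 25 × 180 × 10⁻³ = 810 kN.
Governing: weld metal.

φR_n ≈ 220 kN (weld metal governs)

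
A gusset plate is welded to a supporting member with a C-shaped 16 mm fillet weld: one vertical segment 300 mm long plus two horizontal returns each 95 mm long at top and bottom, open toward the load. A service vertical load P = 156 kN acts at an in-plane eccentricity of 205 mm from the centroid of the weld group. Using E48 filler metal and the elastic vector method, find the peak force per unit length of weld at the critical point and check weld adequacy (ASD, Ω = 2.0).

E48XX → F_EXX = 480 MPa.
Total weld length L_w = 490 mm. Treat welds as unit-width lines.
Centroid: x̄ = 2×95×47.5 / 490 = 18.42 mm from the vertical weld.
Polar moment about centroid: J = I_x + I_y = [300³/12 + 2×95×150²] + [300×18.42² + 2(95³/12 + 95×29.08²)] = 6930000 mm³.
Direct shear f_v = P/L_w = 156×10³ / 490 = 318.4 N/mm (vertical).
Torsion M = P·e = 156×10³ × 205 = 31980000 N·mm.
Critical point at (x, y) = (76.58, 150) from centroid. f_tx = M·y/J = 692.2 N/mm; f_ty = M·x/J = 353.4 N/mm.
Resultant f_max = √[f_tx² + (f_v + f_ty)²] = √[692.2² + (318.4 + 353.4)²] = 964.5 N/mm.
Capacity per unit length: r_n/Ω = (1/2.0) × 0.6 × 480 × (0.707 × 16) = 1629 N/mm.
964.5 ≤ 1629 → adequate.

f_max ≈ 965 N/mm; adequate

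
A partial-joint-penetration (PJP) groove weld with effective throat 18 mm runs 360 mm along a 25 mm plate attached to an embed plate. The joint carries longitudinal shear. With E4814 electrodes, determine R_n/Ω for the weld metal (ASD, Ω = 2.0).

E48XX → F_EXX = 480 MPa.
Effective throat (given) t_e = 18 mm.
A_we = 18 × 360 = 6480 mm².
F_nw = 0.6 F_EXX = 288 MPa.
R_n/Ω = (288 × 6480) / 2.0 × 10⁻³ = 933.1 kN.

R_n/Ω ≈ 933 kN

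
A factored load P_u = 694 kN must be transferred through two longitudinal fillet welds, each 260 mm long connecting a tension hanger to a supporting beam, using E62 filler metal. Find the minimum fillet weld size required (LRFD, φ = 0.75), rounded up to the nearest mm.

w = 7 mm

E62XX → F_EXX = 620 MPa.
Total weld length L = 520 mm.
Required throat t_e = P_u / (φ × 0.6 F_EXX × L) = 694 / (0.75 × 0.6 × 620 × 520 × 10⁻³) = 4.784 mm.
Required leg w = t_e / 0.707 = 6.766 mm → use 7 mm.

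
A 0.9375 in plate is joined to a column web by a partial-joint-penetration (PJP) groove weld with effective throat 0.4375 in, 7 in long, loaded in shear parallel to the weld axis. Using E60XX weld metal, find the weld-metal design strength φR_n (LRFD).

E60XX → F_EXX = 60 ksi.
Effective throat (given) t_e = 0.4375 in.
A_we = 0.4375 × 7 = 3.062 in².
F_nw = 0.6 F_EXX = 36 ksi.
φR_n = 0.75 × 36 × 3.062 = 82.69 kip.

φR_n ≈ 82.7 kip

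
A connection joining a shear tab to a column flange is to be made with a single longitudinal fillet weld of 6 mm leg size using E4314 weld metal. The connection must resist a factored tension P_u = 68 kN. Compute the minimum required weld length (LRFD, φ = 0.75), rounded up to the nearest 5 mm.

L = 85 mm

E43XX → F_EXX = 430 MPa.
Throat t_e = 0.707 × 6 = 4.242 mm.
φr_n = 0.75 × 0.6 × 430 × 4.242 × 10⁻³ = 0.8208 kN/mm.
L_req = P_u / φr_n = 68 / 0.8208 = 82.84 mm total.
Round up → use L = 85 mm.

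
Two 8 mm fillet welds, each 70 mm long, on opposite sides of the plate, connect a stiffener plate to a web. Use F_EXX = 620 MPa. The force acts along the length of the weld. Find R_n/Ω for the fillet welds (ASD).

R_n/Ω ≈ 147 kN

Effective throat t_e = 0.707 × 8 = 5.656 mm.
Total length L = 140 mm; A_we = 5.656 × 140 = 791.8 mm².
F_nw = 0.6 F_EXX = 0.6 × 620 = 372 MPa.
R_n = 372 × 791.8 × 10⁻³ = 294.6 kN; R_n/Ω = 294.6/2.0 = 147.3 kN.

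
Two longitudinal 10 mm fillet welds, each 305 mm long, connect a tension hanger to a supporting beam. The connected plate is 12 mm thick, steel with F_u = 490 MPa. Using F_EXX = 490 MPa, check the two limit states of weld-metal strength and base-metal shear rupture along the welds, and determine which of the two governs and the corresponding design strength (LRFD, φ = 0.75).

t_e = 0.707 × 10 = 7.07 mm; L = 610 mm.
Weld metal: φR_n = 0.75 × 0.6 × 490 × 7.07 × 610 × 10⁻³ = 951 kN.
Base metal (shear rupture): φR_n = 0.75 × 0.6 × 490 × 12 × 610 × 10⁻³ = 1614 kN.
Governing: weld metal.

φR_n ≈ 951 kN (weld metal governs)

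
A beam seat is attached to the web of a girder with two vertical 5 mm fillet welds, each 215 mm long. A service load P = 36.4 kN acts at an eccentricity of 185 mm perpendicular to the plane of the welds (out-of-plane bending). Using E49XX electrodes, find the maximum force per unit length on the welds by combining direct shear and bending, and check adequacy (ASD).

f_max ≈ 445 N/mm; adequate

E49XX → F_EXX = 490 MPa.
L_w = 2 × 215 = 430 mm; section modulus (unit throat) S = 2 × L²/6 = 15410 mm².
Direct shear f_v = P/L_w = 36.4×10³/430 = 84.65 N/mm.
Moment M = P × e = 36.4×10³ × 185 = 6734000 N·mm; bending f_b = M/S = 437 N/mm.
f_max = √(f_v² + f_b²) = √(84.65² + 437²) = 445.2 N/mm.
r_n/Ω = (1/2.0) × 0.6 × 490 × (0.707 × 5) = 519.6 N/mm → adequate.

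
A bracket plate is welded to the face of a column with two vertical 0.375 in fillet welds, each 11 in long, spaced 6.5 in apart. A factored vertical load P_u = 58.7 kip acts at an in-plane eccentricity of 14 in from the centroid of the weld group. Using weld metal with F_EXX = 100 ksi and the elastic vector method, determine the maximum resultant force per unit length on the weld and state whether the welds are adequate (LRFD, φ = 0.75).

Total weld length L_w = 22 in. Treat welds as unit-width lines.
Polar moment about centroid: J = 2[d³/12 + d(b/2)²] = 2[11³/12 + 11×3.25²] = 454.2 in³.
Direct shear f_v = P/L_w = 58.7 / 22 = 2.668 kip/in (vertical).
Torsion M = P·e = 58.7 × 14 = 821.8 kip·in.
Critical point at (x, y) = (3.25, 5.5) from centroid. f_tx = M·y/J = 9.951 kip/in; f_ty = M·x/J = 5.88 kip/in.
Resultant f_max = √[f_tx² + (f_v + f_ty)²] = √[9.951² + (2.668 + 5.88)²] = 13.12 kip/in.
Capacity per unit length: φr_n = 0.75 × 0.6 × 100 × (0.707 × 0.375) = 11.93 kip/in.
13.12 > 11.93 → NOT adequate.

f_max ≈ 13.1 kip/in; NOT adequate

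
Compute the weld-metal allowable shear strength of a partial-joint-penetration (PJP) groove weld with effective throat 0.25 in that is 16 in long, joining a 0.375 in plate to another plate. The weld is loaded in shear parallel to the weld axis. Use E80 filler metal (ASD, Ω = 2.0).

R_n/Ω ≈ 96 kips

E80XX → F_EXX = 80 ksi.
Effective throat (given) t_e = 0.25 in.
A_we = 0.25 × 16 = 4 in².
F_nw = 0.6 F_EXX = 48 ksi.
R_n/Ω = (48 × 4) / 2.0 = 96 kips.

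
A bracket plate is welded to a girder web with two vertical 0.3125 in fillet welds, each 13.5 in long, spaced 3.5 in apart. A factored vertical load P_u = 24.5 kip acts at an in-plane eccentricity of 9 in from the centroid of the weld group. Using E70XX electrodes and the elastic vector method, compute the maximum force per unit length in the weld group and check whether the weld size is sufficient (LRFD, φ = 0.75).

f_max ≈ 3.46 kip/in; adequate

E70XX → F_EXX = 70 ksi.
Total weld length L_w = 27 in. Treat welds as unit-width lines.
Polar moment about centroid: J = 2[d³/12 + d(b/2)²] = 2[13.5³/12 + 13.5×1.75²] = 492.8 in³.
Direct shear f_v = P/L_w = 24.5 / 27 = 0.9074 kip/in (vertical).
Torsion M = P·e = 24.5 × 9 = 220.5 kip·in.
Critical point at (x, y) = (1.75, 6.75) from centroid. f_tx = M·y/J = 3.021 kip/in; f_ty = M·x/J = 0.7831 kip/in.
Resultant f_max = √[f_tx² + (f_v + f_ty)²] = √[3.021² + (0.9074 + 0.7831)²] = 3.461 kip/in.
Capacity per unit length: φr_n = 0.75 × 0.6 × 70 × (0.707 × 0.3125) = 6.96 kip/in.
3.461 ≤ 6.96 → adequate.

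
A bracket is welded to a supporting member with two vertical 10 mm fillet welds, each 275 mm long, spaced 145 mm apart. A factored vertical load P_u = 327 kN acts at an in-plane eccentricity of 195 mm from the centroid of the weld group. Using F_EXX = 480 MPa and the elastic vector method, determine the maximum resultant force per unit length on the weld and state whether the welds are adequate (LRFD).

Total weld length L_w = 550 mm. Treat welds as unit-width lines.
Polar moment about centroid: J = 2[d³/12 + d(b/2)²] = 2[275³/12 + 275×72.5²] = 6357000 mm³.
Direct shear f_v = P/L_w = 327×10³ / 550 = 594.5 N/mm (vertical).
Torsion M = P·e = 327×10³ × 195 = 63765000 N·mm.
Critical point at (x, y) = (72.5, 137.5) from centroid. f_tx = M·y/J = 1379 N/mm; f_ty = M·x/J = 727.2 N/mm.
Resultant f_max = √[f_tx² + (f_v + f_ty)²] = √[1379² + (594.5 + 727.2)²] = 1910 N/mm.
Capacity per unit length: φr_n = 0.75 × 0.6 × 480 × (0.707 × 10) = 1527 N/mm.
1910 > 1527 → NOT adequate.

f_max ≈ 1910 N/mm; NOT adequate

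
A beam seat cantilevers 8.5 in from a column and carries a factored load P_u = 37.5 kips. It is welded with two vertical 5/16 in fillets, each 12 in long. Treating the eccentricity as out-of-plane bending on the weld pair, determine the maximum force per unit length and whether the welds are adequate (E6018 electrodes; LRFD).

f_max ≈ 6.82 kip/in; NOT adequate

E60XX → F_EXX = 60 ksi.
L_w = 2 × 12 = 24 in; section modulus (unit throat) S = 2 × L²/6 = 48 in².
Direct shear f_v = P/L_w = 37.5/24 = 1.562 kip/in.
Moment M = P × e = 37.5 × 8.5 = 318.75 kip·in; bending f_b = M/S = 6.641 kip/in.
f_max = √(f_v² + f_b²) = √(1.562² + 6.641²) = 6.822 kip/in.
φr_n = 0.75 × 0.6 × 60 × (0.707 × 0.3125) = 5.965 kip/in → NOT adequate.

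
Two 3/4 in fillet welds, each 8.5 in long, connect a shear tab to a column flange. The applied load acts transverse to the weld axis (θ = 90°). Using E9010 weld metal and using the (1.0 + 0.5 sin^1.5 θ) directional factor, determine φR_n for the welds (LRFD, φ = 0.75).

E90XX → F_EXX = 90 ksi.
t_e = 0.707 × 0.75 = 0.5302 in; A_we = 0.5302 × 17 = 9.014 in².
Directional factor: 1.0 + 0.5 sin^1.5(90°) = 1.5.
F_nw = 0.6 × 90 × 1.5 = 81 ksi.
φR_n = 0.75 × 81 × 9.014 = 547.6 kips.

φR_n ≈ 548 kips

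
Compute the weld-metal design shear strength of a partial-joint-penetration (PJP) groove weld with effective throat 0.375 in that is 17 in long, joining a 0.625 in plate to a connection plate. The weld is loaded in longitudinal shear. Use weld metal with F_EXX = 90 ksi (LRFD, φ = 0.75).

Effective throat (given) t_e = 0.375 in.
A_we = 0.375 × 17 = 6.375 in².
F_nw = 0.6 F_EXX = 54 ksi.
φR_n = 0.75 × 54 × 6.375 = 258.2 kip.

φR_n ≈ 258 kip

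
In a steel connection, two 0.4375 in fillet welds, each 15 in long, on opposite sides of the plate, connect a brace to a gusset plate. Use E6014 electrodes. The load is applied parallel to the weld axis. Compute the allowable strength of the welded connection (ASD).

E60XX → F_EXX = 60 ksi.
Effective throat t_e = 0.707 × 0.4375 = 0.3093 in.
Total length L = 30 in; A_we = 0.3093 × 30 = 9.279 in².
F_nw = 0.6 F_EXX = 0.6 × 60 = 36 ksi.
R_n = 36 × 9.279 = 334.1 kip; R_n/Ω = 334.1/2.0 = 167 kip.

R_n/Ω ≈ 167 kip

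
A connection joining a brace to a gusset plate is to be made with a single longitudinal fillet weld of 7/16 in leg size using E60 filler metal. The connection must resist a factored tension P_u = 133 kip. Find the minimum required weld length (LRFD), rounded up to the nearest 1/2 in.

L = 16 in

E60XX → F_EXX = 60 ksi.
Throat t_e = 0.707 × 0.4375 = 0.3093 in.
φr_n = 0.75 × 0.6 × 60 × 0.3093 = 8.351 kip/in.
L_req = P_u / φr_n = 133 / 8.351 = 15.93 in total.
Round up → use L = 16 in.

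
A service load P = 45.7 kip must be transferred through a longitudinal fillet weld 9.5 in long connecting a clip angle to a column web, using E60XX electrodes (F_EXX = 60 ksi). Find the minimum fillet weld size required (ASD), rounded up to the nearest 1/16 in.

Total weld length L = 9.5 in.
Required throat t_e = P × Ω / (0.6 F_EXX × L) = 45.7 × 2.0 / (0.6 × 60 × 9.5) = 0.2673 in.
Required leg w = t_e / 0.707 = 0.378 in → use 7/16 in.

w = 7/16 in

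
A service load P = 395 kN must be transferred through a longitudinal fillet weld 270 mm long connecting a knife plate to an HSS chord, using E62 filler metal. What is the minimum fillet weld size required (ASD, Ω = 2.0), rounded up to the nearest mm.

E62XX → F_EXX = 620 MPa.
Total weld length L = 270 mm.
Required throat t_e = P × Ω / (0.6 F_EXX × L) = 395 × 2.0 / (0.6 × 620 × 270 × 10⁻³) = 7.865 mm.
Required leg w = t_e / 0.707 = 11.13 mm → use 12 mm.

w = 12 mm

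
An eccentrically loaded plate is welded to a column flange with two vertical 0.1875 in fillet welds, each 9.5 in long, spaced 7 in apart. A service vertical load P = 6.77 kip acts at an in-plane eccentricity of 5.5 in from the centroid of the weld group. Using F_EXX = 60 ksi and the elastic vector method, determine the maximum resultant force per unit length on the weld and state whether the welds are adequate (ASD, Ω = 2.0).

f_max ≈ 0.846 kip/in; adequate

Total weld length L_w = 19 in. Treat welds as unit-width lines.
Polar moment about centroid: J = 2[d³/12 + d(b/2)²] = 2[9.5³/12 + 9.5×3.5²] = 375.6 in³.
Direct shear f_v = P/L_w = 6.77 / 19 = 0.3563 kip/in (vertical).
Torsion M = P·e = 6.77 × 5.5 = 37.235 kip·in.
Critical point at (x, y) = (3.5, 4.75) from centroid. f_tx = M·y/J = 0.4708 kip/in; f_ty = M·x/J = 0.3469 kip/in.
Resultant f_max = √[f_tx² + (f_v + f_ty)²] = √[0.4708² + (0.3563 + 0.3469)²] = 0.8463 kip/in.
Capacity per unit length: r_n/Ω = (1/2.0) × 0.6 × 60 × (0.707 × 0.1875) = 2.386 kip/in.
0.8463 ≤ 2.386 → adequate.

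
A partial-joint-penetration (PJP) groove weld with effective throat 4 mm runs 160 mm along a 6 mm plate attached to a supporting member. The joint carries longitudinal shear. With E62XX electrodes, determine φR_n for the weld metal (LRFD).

E62XX → F_EXX = 620 MPa.
Effective throat (given) t_e = 4 mm.
A_we = 4 × 160 = 640 mm².
F_nw = 0.6 F_EXX = 372 MPa.
φR_n = 0.75 × 372 × 640 × 10⁻³ = 178.6 kN.

φR_n ≈ 179 kN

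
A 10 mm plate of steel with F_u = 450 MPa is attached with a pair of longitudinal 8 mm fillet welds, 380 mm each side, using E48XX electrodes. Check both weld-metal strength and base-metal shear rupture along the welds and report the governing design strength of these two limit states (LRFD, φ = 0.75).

φR_n ≈ 928 kN (weld metal governs)

E48XX → F_EXX = 480 MPa.
t_e = 0.707 × 8 = 5.656 mm; L = 760 mm.
Weld metal: φR_n = 0.75 × 0.6 × 480 × 5.656 × 760 × 10⁻³ = 928.5 kN.
Base metal (shear rupture): φR_n = 0.75 × 0.6 × 450 × 10 × 760 × 10⁻³ = 1539 kN.
Governing: weld metal.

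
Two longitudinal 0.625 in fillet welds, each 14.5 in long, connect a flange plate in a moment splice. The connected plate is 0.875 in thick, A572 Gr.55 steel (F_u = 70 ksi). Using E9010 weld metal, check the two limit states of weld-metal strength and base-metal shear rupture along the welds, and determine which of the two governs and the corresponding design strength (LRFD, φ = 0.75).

φR_n ≈ 519 kip (weld metal governs)

E90XX → F_EXX = 90 ksi.
t_e = 0.707 × 0.625 = 0.4419 in; L = 29 in.
Weld metal: φR_n = 0.75 × 0.6 × 90 × 0.4419 × 29 = 519 kip.
Base metal (shear rupture): φR_n = 0.75 × 0.6 × 70 × 0.875 × 29 = 799.3 kip.
Governing: weld metal.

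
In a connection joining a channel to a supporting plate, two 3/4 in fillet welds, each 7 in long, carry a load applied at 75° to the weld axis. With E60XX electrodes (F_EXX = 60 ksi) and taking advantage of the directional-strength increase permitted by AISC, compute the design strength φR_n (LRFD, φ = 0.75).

t_e = 0.707 × 0.75 = 0.5302 in; A_we = 0.5302 × 14 = 7.423 in².
Directional factor: 1.0 + 0.5 sin^1.5(75°) = 1.475.
F_nw = 0.6 × 60 × 1.475 = 53.09 ksi.
φR_n = 0.75 × 53.09 × 7.423 = 295.6 kips.

φR_n ≈ 296 kips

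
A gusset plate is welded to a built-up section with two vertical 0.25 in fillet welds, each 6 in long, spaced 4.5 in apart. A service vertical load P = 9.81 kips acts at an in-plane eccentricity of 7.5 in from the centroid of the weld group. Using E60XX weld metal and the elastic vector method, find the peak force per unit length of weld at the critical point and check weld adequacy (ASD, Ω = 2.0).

E60XX → F_EXX = 60 ksi.
Total weld length L_w = 12 in. Treat welds as unit-width lines.
Polar moment about centroid: J = 2[d³/12 + d(b/2)²] = 2[6³/12 + 6×2.25²] = 96.75 in³.
Direct shear f_v = P/L_w = 9.81 / 12 = 0.8175 kip/in (vertical).
Torsion M = P·e = 9.81 × 7.5 = 73.575 kip·in.
Critical point at (x, y) = (2.25, 3) from centroid. f_tx = M·y/J = 2.281 kip/in; f_ty = M·x/J = 1.711 kip/in.
Resultant f_max = √[f_tx² + (f_v + f_ty)²] = √[2.281² + (0.8175 + 1.711)²] = 3.406 kip/in.
Capacity per unit length: r_n/Ω = (1/2.0) × 0.6 × 60 × (0.707 × 0.25) = 3.181 kip/in.
3.406 > 3.181 → NOT adequate.

f_max ≈ 3.41 kip/in; NOT adequate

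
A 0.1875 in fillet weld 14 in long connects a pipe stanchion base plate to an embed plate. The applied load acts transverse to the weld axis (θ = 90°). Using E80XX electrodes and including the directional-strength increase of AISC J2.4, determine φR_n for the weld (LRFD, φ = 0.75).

E80XX → F_EXX = 80 ksi.
t_e = 0.707 × 0.1875 = 0.1326 in; A_we = 0.1326 × 14 = 1.856 in².
Directional factor: 1.0 + 0.5 sin^1.5(90°) = 1.5.
F_nw = 0.6 × 80 × 1.5 = 72 ksi.
φR_n = 0.75 × 72 × 1.856 = 100.2 kip.

φR_n ≈ 100 kip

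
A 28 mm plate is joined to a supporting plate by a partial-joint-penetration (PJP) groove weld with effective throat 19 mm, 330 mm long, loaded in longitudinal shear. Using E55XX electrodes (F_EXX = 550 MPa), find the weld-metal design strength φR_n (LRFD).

φR_n ≈ 1550 kN

Effective throat (given) t_e = 19 mm.
A_we = 19 × 330 = 6270 mm².
F_nw = 0.6 F_EXX = 330 MPa.
φR_n = 0.75 × 330 × 6270 × 10⁻³ = 1552 kN.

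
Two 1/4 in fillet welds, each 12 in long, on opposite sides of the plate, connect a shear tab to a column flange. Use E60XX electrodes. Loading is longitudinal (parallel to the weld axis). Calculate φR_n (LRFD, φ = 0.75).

E60XX → F_EXX = 60 ksi.
Effective throat t_e = 0.707 × 0.25 = 0.1767 in.
Total length L = 24 in; A_we = 0.1767 × 24 = 4.242 in².
F_nw = 0.6 F_EXX = 0.6 × 60 = 36 ksi.
φR_n = 0.75 × 36 × 4.242 = 114.5 kip.

φR_n ≈ 115 kip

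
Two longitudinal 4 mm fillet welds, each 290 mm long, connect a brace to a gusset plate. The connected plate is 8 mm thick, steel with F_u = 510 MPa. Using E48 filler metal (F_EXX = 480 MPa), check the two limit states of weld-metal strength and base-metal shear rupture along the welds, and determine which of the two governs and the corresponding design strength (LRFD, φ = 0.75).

t_e = 0.707 × 4 = 2.828 mm; L = 580 mm.
Weld metal: φR_n = 0.75 × 0.6 × 480 × 2.828 × 580 × 10⁻³ = 354.3 kN.
Base metal (shear rupture): φR_n = 0.75 × 0.6 × 510 × 8 × 580 × 10⁻³ = 1065 kN.
Governing: weld metal.

φR_n ≈ 354 kN (weld metal governs)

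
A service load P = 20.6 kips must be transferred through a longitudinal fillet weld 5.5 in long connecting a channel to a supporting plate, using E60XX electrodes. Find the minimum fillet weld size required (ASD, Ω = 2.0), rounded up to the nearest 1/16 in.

w = 5/16 in

E60XX → F_EXX = 60 ksi.
Total weld length L = 5.5 in.
Required throat t_e = P × Ω / (0.6 F_EXX × L) = 20.6 × 2.0 / (0.6 × 60 × 5.5) = 0.2081 in.
Required leg w = t_e / 0.707 = 0.2943 in → use 5/16 in.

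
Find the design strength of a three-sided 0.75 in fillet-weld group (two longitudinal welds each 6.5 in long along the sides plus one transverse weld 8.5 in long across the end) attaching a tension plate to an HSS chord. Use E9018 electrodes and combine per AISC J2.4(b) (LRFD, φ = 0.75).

E90XX → F_EXX = 90 ksi.
t_e = 0.707 × 0.75 = 0.5302 in.
R_nwl = 0.6 × 90 × 0.5302 × 13 = 372.2 kips (longitudinal, 2 welds).
R_nwt = 0.6 × 90 × 0.5302 × 8.5 = 243.4 kips (transverse, base value).
(i) R_nwl + R_nwt = 615.6 kips; (ii) 0.85 R_nwl + 1.5 R_nwt = 681.5 kips.
R_n = max = 681.5 kips [governs: (ii)]; φR_n = 511.1 kips.

φR_n ≈ 511 kips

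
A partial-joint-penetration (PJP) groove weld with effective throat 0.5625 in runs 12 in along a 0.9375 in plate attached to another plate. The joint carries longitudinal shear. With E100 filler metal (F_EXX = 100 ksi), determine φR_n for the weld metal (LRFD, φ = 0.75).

φR_n ≈ 304 kip

Effective throat (given) t_e = 0.5625 in.
A_we = 0.5625 × 12 = 6.75 in².
F_nw = 0.6 F_EXX = 60 ksi.
φR_n = 0.75 × 60 × 6.75 = 303.8 kip.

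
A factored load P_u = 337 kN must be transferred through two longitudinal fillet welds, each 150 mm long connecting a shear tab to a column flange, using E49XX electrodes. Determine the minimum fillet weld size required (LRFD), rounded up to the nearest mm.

E49XX → F_EXX = 490 MPa.
Total weld length L = 300 mm.
Required throat t_e = P_u / (φ × 0.6 F_EXX × L) = 337 / (0.75 × 0.6 × 490 × 300 × 10⁻³) = 5.094 mm.
Required leg w = t_e / 0.707 = 7.206 mm → use 8 mm.

w = 8 mm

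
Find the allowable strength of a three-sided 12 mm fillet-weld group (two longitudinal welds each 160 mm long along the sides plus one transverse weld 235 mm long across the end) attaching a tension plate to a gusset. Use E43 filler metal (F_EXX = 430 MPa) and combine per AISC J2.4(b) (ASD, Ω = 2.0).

t_e = 0.707 × 12 = 8.484 mm.
R_nwl = 0.6 × 430 × 8.484 × 320 × 10⁻³ = 700.4 kN (longitudinal, 2 welds).
R_nwt = 0.6 × 430 × 8.484 × 235 × 10⁻³ = 514.4 kN (transverse, base value).
(i) R_nwl + R_nwt = 1215 kN; (ii) 0.85 R_nwl + 1.5 R_nwt = 1367 kN.
R_n = max = 1367 kN [governs: (ii)]; R_n/Ω = 683.5 kN.

R_n/Ω ≈ 683 kN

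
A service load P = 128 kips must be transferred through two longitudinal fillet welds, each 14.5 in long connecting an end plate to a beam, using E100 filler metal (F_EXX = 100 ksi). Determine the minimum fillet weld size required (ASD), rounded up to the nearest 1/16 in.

Total weld length L = 29 in.
Required throat t_e = P × Ω / (0.6 F_EXX × L) = 128 × 2.0 / (0.6 × 100 × 29) = 0.1471 in.
Required leg w = t_e / 0.707 = 0.2081 in → use 1/4 in.

w = 1/4 in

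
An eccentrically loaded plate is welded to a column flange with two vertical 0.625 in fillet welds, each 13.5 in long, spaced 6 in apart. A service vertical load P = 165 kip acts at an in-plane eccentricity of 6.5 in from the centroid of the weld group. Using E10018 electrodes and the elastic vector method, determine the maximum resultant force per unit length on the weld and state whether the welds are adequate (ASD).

E100XX → F_EXX = 100 ksi.
Total weld length L_w = 27 in. Treat welds as unit-width lines.
Polar moment about centroid: J = 2[d³/12 + d(b/2)²] = 2[13.5³/12 + 13.5×3²] = 653.1 in³.
Direct shear f_v = P/L_w = 165 / 27 = 6.111 kip/in (vertical).
Torsion M = P·e = 165 × 6.5 = 1072.5 kip·in.
Critical point at (x, y) = (3, 6.75) from centroid. f_tx = M·y/J = 11.09 kip/in; f_ty = M·x/J = 4.927 kip/in.
Resultant f_max = √[f_tx² + (f_v + f_ty)²] = √[11.09² + (6.111 + 4.927)²] = 15.64 kip/in.
Capacity per unit length: r_n/Ω = (1/2.0) × 0.6 × 100 × (0.707 × 0.625) = 13.26 kip/in.
15.64 > 13.26 → NOT adequate.

f_max ≈ 15.6 kip/in; NOT adequate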